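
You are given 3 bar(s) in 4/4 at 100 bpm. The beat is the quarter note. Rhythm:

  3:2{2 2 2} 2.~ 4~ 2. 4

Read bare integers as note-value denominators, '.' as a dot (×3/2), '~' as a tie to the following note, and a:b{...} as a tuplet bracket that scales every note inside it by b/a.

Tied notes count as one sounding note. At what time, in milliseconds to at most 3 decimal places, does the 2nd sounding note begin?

1. 0.0ms @ 0 + 800.0ms (4/3)
2. 800.0ms @ 4/3 + 800.0ms (4/3)
3. 1600.0ms @ 8/3 + 800.0ms (4/3)
4. 2400.0ms @ 4 + 4200.0ms (7)
5. 6600.0ms @ 11 + 600.0ms (1)

note 2 onset = 4/3b = 800.0ms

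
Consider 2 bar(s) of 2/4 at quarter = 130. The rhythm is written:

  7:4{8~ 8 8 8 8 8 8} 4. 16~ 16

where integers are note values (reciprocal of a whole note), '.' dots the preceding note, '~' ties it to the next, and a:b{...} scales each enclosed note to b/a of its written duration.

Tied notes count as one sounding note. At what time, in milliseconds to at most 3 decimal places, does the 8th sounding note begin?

1. 0.0ms @ 0 + 263.736ms (4/7)
2. 263.736ms @ 4/7 + 131.868ms (2/7)
3. 395.604ms @ 6/7 + 131.868ms (2/7)
4. 527.473ms @ 8/7 + 131.868ms (2/7)
5. 659.341ms @ 10/7 + 131.868ms (2/7)
6. 791.209ms @ 12/7 + 131.868ms (2/7)
7. 923.077ms @ 2 + 692.308ms (3/2)
8. 1615.385ms @ 7/2 + 230.769ms (1/2)

note 8 onset = 7/2b = 1615.385ms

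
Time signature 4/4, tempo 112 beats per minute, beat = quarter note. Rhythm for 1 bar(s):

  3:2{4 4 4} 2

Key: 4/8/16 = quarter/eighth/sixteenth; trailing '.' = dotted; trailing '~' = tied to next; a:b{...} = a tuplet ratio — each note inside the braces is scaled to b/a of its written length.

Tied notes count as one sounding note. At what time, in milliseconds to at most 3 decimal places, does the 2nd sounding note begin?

note 2 onset = 2/3b = 357.143ms

1. 0.0ms @ 0 + 357.143ms (2/3)
2. 357.143ms @ 2/3 + 357.143ms (2/3)
3. 714.286ms @ 4/3 + 357.143ms (2/3)
4. 1071.429ms @ 2 + 1071.429ms (2)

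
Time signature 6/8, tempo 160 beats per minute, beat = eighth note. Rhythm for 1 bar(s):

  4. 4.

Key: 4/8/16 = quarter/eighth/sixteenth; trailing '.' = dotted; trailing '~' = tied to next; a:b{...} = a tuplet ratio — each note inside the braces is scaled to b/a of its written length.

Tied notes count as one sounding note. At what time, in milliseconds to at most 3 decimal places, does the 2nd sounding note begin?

1. 0.0ms @ 0 + 1125.0ms (3)
2. 1125.0ms @ 3 + 1125.0ms (3)

note 2 onset = 3b = 1125.0ms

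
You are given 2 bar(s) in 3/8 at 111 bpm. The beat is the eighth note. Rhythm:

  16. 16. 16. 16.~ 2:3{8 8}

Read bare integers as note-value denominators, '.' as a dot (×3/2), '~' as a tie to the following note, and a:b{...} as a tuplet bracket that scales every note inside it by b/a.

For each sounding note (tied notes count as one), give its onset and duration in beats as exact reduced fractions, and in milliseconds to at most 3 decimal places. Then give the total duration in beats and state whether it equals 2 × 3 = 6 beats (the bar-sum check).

1) 0.0ms=0b +405.405ms=3/4b
2) 405.405ms=3/4b +405.405ms=3/4b
3) 810.811ms=3/2b +405.405ms=3/4b
4) 1216.216ms=9/4b +1216.216ms=9/4b
5) 2432.432ms=9/2b +810.811ms=3/2b
Σ=6b of 6 (111bpm 3/8) — PASS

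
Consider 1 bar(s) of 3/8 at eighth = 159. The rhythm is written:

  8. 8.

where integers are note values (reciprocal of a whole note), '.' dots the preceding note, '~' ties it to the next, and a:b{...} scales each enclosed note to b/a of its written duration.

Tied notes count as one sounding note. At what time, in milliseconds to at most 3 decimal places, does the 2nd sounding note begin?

note 2 onset = 3/2b = 566.038ms

1. 0.0ms @ 0 + 566.038ms (3/2)
2. 566.038ms @ 3/2 + 566.038ms (3/2)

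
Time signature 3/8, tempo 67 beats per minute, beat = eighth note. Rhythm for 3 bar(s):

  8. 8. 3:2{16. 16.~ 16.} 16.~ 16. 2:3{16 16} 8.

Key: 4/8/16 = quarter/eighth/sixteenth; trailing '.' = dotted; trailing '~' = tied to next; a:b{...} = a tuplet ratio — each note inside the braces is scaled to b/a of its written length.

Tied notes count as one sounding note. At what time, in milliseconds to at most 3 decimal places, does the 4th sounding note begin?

note 4 onset = 7/2b = 3134.328ms

1. 0.0ms @ 0 + 1343.284ms (3/2)
2. 1343.284ms @ 3/2 + 1343.284ms (3/2)
3. 2686.567ms @ 3 + 447.761ms (1/2)
4. 3134.328ms @ 7/2 + 895.522ms (1)
5. 4029.851ms @ 9/2 + 1343.284ms (3/2)
6. 5373.134ms @ 6 + 671.642ms (3/4)
7. 6044.776ms @ 27/4 + 671.642ms (3/4)
8. 6716.418ms @ 15/2 + 1343.284ms (3/2)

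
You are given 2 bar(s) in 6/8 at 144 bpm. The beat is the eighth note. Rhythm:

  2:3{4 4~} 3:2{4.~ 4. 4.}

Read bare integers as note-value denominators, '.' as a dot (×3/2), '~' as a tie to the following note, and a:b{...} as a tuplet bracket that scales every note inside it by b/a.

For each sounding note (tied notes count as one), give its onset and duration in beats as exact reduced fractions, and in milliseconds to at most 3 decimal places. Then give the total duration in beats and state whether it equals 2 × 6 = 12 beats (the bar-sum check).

1) 0.0ms=0b +1250.0ms=3b
2) 1250.0ms=3b +2916.667ms=7b
3) 4166.667ms=10b +833.333ms=2b
Σ=12b of 12 (144bpm 6/8) — PASS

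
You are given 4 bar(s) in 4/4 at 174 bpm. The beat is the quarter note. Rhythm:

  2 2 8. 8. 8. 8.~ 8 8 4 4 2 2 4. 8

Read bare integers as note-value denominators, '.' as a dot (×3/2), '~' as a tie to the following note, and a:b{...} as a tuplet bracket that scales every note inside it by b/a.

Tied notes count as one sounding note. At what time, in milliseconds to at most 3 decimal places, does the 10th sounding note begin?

1. 0.0ms @ 0 + 689.655ms (2)
2. 689.655ms @ 2 + 689.655ms (2)
3. 1379.31ms @ 4 + 258.621ms (3/4)
4. 1637.931ms @ 19/4 + 258.621ms (3/4)
5. 1896.552ms @ 11/2 + 258.621ms (3/4)
6. 2155.172ms @ 25/4 + 431.034ms (5/4)
7. 2586.207ms @ 15/2 + 172.414ms (1/2)
8. 2758.621ms @ 8 + 344.828ms (1)
9. 3103.448ms @ 9 + 344.828ms (1)
10. 3448.276ms @ 10 + 689.655ms (2)
11. 4137.931ms @ 12 + 689.655ms (2)
12. 4827.586ms @ 14 + 517.241ms (3/2)
13. 5344.828ms @ 31/2 + 172.414ms (1/2)

note 10 onset = 10b = 3448.276ms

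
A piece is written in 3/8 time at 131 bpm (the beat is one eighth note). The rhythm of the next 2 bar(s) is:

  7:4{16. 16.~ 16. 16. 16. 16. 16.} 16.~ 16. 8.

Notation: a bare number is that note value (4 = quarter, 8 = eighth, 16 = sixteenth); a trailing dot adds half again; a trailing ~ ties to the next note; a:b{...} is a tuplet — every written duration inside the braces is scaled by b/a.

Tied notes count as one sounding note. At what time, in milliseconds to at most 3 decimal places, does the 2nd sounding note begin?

note 2 onset = 3/7b = 196.292ms

1. 0.0ms @ 0 + 196.292ms (3/7)
2. 196.292ms @ 3/7 + 392.585ms (6/7)
3. 588.877ms @ 9/7 + 196.292ms (3/7)
4. 785.169ms @ 12/7 + 196.292ms (3/7)
5. 981.461ms @ 15/7 + 196.292ms (3/7)
6. 1177.754ms @ 18/7 + 196.292ms (3/7)
7. 1374.046ms @ 3 + 687.023ms (3/2)
8. 2061.069ms @ 9/2 + 687.023ms (3/2)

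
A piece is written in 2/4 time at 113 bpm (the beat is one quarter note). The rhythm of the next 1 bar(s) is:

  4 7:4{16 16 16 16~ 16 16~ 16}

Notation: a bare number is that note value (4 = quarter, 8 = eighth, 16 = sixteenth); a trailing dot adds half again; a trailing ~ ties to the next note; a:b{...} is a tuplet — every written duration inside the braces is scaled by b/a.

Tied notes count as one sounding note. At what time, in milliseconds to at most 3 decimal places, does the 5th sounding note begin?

note 5 onset = 10/7b = 758.534ms

1. 0.0ms @ 0 + 530.973ms (1)
2. 530.973ms @ 1 + 75.853ms (1/7)
3. 606.827ms @ 8/7 + 75.853ms (1/7)
4. 682.68ms @ 9/7 + 75.853ms (1/7)
5. 758.534ms @ 10/7 + 151.707ms (2/7)
6. 910.24ms @ 12/7 + 151.707ms (2/7)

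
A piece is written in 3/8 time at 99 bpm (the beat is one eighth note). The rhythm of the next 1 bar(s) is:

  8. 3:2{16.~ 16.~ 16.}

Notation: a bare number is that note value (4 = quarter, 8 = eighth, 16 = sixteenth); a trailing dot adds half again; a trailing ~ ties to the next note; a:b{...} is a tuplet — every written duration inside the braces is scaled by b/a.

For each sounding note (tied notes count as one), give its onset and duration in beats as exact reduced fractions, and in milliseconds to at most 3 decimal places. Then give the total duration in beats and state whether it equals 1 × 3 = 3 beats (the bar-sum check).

1) 0.0ms=0b +909.091ms=3/2b
2) 909.091ms=3/2b +909.091ms=3/2b
Σ=3b of 3 (99bpm 3/8) — PASS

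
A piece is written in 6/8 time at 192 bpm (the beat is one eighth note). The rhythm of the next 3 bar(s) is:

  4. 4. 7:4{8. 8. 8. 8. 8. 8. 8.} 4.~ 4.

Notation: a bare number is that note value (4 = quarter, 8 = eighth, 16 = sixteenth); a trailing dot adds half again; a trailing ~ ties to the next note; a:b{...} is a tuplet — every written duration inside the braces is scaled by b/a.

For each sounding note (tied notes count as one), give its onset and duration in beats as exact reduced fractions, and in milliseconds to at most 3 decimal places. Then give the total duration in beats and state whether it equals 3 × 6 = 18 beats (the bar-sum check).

1) 0.0ms=0b +937.5ms=3b
2) 937.5ms=3b +937.5ms=3b
3) 1875.0ms=6b +267.857ms=6/7b
4) 2142.857ms=48/7b +267.857ms=6/7b
5) 2410.714ms=54/7b +267.857ms=6/7b
6) 2678.571ms=60/7b +267.857ms=6/7b
7) 2946.429ms=66/7b +267.857ms=6/7b
8) 3214.286ms=72/7b +267.857ms=6/7b
9) 3482.143ms=78/7b +267.857ms=6/7b
10) 3750.0ms=12b +1875.0ms=6b
Σ=18b of 18 (192bpm 6/8) — PASS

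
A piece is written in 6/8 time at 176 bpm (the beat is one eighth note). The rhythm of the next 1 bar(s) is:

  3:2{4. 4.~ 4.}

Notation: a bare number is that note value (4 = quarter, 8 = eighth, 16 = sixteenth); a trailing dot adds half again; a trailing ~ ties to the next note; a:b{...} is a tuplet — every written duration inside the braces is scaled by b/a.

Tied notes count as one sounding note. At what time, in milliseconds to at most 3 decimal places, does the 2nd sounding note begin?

1. 0.0ms @ 0 + 681.818ms (2)
2. 681.818ms @ 2 + 1363.636ms (4)

note 2 onset = 2b = 681.818ms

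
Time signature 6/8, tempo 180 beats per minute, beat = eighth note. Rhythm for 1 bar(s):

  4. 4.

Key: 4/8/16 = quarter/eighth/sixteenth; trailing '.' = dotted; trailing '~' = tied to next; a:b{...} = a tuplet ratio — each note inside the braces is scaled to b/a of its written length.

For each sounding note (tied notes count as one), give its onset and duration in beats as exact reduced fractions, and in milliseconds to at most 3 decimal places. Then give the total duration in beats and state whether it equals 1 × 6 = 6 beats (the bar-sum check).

1) 0.0ms=0b +1000.0ms=3b
2) 1000.0ms=3b +1000.0ms=3b
Σ=6b of 6 (180bpm 6/8) — PASS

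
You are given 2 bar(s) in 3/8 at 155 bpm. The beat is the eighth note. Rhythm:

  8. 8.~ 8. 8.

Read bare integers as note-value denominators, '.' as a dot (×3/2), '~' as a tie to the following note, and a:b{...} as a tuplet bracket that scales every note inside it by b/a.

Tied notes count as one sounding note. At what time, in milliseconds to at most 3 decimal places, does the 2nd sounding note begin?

1. 0.0ms @ 0 + 580.645ms (3/2)
2. 580.645ms @ 3/2 + 1161.29ms (3)
3. 1741.935ms @ 9/2 + 580.645ms (3/2)

note 2 onset = 3/2b = 580.645ms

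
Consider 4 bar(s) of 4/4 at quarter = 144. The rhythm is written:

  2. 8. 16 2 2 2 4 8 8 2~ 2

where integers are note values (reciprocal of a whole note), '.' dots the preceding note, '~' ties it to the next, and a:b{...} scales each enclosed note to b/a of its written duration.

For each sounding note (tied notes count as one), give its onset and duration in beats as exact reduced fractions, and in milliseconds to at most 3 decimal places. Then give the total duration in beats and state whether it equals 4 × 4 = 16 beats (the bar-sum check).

1) 0.0ms=0b +1250.0ms=3b
2) 1250.0ms=3b +312.5ms=3/4b
3) 1562.5ms=15/4b +104.167ms=1/4b
4) 1666.667ms=4b +833.333ms=2b
5) 2500.0ms=6b +833.333ms=2b
6) 3333.333ms=8b +833.333ms=2b
7) 4166.667ms=10b +416.667ms=1b
8) 4583.333ms=11b +208.333ms=1/2b
9) 4791.667ms=23/2b +208.333ms=1/2b
10) 5000.0ms=12b +1666.667ms=4b
Σ=16b of 16 (144bpm 4/4) — PASS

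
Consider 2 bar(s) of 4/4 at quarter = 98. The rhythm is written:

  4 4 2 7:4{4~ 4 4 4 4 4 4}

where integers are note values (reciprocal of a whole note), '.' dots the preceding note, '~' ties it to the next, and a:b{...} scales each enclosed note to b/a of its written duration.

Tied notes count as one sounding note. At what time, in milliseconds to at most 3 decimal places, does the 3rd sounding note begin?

note 3 onset = 2b = 1224.49ms

1. 0.0ms @ 0 + 612.245ms (1)
2. 612.245ms @ 1 + 612.245ms (1)
3. 1224.49ms @ 2 + 1224.49ms (2)
4. 2448.98ms @ 4 + 699.708ms (8/7)
5. 3148.688ms @ 36/7 + 349.854ms (4/7)
6. 3498.542ms @ 40/7 + 349.854ms (4/7)
7. 3848.397ms @ 44/7 + 349.854ms (4/7)
8. 4198.251ms @ 48/7 + 349.854ms (4/7)
9. 4548.105ms @ 52/7 + 349.854ms (4/7)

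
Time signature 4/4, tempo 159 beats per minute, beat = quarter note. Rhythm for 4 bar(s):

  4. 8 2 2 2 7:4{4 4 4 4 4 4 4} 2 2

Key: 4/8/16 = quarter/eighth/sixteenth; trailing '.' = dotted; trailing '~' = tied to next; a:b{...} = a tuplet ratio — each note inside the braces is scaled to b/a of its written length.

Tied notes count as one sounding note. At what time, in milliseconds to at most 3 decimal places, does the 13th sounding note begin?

1. 0.0ms @ 0 + 566.038ms (3/2)
2. 566.038ms @ 3/2 + 188.679ms (1/2)
3. 754.717ms @ 2 + 754.717ms (2)
4. 1509.434ms @ 4 + 754.717ms (2)
5. 2264.151ms @ 6 + 754.717ms (2)
6. 3018.868ms @ 8 + 215.633ms (4/7)
7. 3234.501ms @ 60/7 + 215.633ms (4/7)
8. 3450.135ms @ 64/7 + 215.633ms (4/7)
9. 3665.768ms @ 68/7 + 215.633ms (4/7)
10. 3881.402ms @ 72/7 + 215.633ms (4/7)
11. 4097.035ms @ 76/7 + 215.633ms (4/7)
12. 4312.668ms @ 80/7 + 215.633ms (4/7)
13. 4528.302ms @ 12 + 754.717ms (2)
14. 5283.019ms @ 14 + 754.717ms (2)

note 13 onset = 12b = 4528.302ms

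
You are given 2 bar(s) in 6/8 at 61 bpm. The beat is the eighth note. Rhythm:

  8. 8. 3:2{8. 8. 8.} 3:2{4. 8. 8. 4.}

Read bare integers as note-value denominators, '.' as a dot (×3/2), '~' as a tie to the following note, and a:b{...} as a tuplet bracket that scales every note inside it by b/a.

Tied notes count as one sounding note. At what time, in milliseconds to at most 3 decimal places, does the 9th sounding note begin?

note 9 onset = 10b = 9836.066ms

1. 0.0ms @ 0 + 1475.41ms (3/2)
2. 1475.41ms @ 3/2 + 1475.41ms (3/2)
3. 2950.82ms @ 3 + 983.607ms (1)
4. 3934.426ms @ 4 + 983.607ms (1)
5. 4918.033ms @ 5 + 983.607ms (1)
6. 5901.639ms @ 6 + 1967.213ms (2)
7. 7868.852ms @ 8 + 983.607ms (1)
8. 8852.459ms @ 9 + 983.607ms (1)
9. 9836.066ms @ 10 + 1967.213ms (2)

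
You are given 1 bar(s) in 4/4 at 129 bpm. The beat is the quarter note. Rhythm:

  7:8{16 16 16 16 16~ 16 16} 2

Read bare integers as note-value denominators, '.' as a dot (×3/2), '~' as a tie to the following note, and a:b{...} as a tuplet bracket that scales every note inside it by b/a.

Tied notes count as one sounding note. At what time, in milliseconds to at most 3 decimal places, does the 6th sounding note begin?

note 6 onset = 12/7b = 797.342ms

1. 0.0ms @ 0 + 132.89ms (2/7)
2. 132.89ms @ 2/7 + 132.89ms (2/7)
3. 265.781ms @ 4/7 + 132.89ms (2/7)
4. 398.671ms @ 6/7 + 132.89ms (2/7)
5. 531.561ms @ 8/7 + 265.781ms (4/7)
6. 797.342ms @ 12/7 + 132.89ms (2/7)
7. 930.233ms @ 2 + 930.233ms (2)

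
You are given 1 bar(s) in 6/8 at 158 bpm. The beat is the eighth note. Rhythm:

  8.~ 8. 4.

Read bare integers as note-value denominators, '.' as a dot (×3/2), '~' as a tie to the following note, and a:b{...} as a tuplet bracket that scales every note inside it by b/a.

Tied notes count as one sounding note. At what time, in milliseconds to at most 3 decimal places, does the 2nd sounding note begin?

note 2 onset = 3b = 1139.241ms

1. 0.0ms @ 0 + 1139.241ms (3)
2. 1139.241ms @ 3 + 1139.241ms (3)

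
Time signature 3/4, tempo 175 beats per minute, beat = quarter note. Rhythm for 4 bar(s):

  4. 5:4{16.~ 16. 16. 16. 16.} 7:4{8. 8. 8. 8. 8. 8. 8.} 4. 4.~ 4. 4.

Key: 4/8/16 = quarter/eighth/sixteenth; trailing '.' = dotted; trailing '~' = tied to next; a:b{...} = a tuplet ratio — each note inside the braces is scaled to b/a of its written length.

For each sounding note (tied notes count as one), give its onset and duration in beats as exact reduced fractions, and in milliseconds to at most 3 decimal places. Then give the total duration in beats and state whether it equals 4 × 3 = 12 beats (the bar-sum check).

1) 0.0ms=0b +514.286ms=3/2b
2) 514.286ms=3/2b +205.714ms=3/5b
3) 720.0ms=21/10b +102.857ms=3/10b
4) 822.857ms=12/5b +102.857ms=3/10b
5) 925.714ms=27/10b +102.857ms=3/10b
6) 1028.571ms=3b +146.939ms=3/7b
7) 1175.51ms=24/7b +146.939ms=3/7b
8) 1322.449ms=27/7b +146.939ms=3/7b
9) 1469.388ms=30/7b +146.939ms=3/7b
10) 1616.327ms=33/7b +146.939ms=3/7b
11) 1763.265ms=36/7b +146.939ms=3/7b
12) 1910.204ms=39/7b +146.939ms=3/7b
13) 2057.143ms=6b +514.286ms=3/2b
14) 2571.429ms=15/2b +1028.571ms=3b
15) 3600.0ms=21/2b +514.286ms=3/2b
Σ=12b of 12 (175bpm 3/4) — PASS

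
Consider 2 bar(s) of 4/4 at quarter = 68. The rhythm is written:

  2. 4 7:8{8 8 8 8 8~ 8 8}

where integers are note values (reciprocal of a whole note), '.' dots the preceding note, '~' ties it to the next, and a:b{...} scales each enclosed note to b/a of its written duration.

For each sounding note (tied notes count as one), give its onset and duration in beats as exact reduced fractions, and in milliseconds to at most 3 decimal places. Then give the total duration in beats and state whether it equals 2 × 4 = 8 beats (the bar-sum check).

1) 0.0ms=0b +2647.059ms=3b
2) 2647.059ms=3b +882.353ms=1b
3) 3529.412ms=4b +504.202ms=4/7b
4) 4033.613ms=32/7b +504.202ms=4/7b
5) 4537.815ms=36/7b +504.202ms=4/7b
6) 5042.017ms=40/7b +504.202ms=4/7b
7) 5546.218ms=44/7b +1008.403ms=8/7b
8) 6554.622ms=52/7b +504.202ms=4/7b
Σ=8b of 8 (68bpm 4/4) — PASS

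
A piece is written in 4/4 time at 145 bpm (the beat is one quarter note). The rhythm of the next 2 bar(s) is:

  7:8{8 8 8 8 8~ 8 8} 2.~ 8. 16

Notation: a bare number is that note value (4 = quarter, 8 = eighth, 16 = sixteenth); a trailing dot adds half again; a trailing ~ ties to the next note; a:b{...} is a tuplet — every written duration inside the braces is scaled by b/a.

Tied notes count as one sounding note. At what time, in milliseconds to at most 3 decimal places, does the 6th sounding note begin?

note 6 onset = 24/7b = 1418.719ms

1. 0.0ms @ 0 + 236.453ms (4/7)
2. 236.453ms @ 4/7 + 236.453ms (4/7)
3. 472.906ms @ 8/7 + 236.453ms (4/7)
4. 709.36ms @ 12/7 + 236.453ms (4/7)
5. 945.813ms @ 16/7 + 472.906ms (8/7)
6. 1418.719ms @ 24/7 + 236.453ms (4/7)
7. 1655.172ms @ 4 + 1551.724ms (15/4)
8. 3206.897ms @ 31/4 + 103.448ms (1/4)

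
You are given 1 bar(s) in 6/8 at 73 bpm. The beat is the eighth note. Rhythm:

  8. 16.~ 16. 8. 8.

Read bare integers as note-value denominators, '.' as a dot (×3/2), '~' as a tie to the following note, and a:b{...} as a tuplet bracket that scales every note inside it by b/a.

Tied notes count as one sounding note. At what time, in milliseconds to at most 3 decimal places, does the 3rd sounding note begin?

1. 0.0ms @ 0 + 1232.877ms (3/2)
2. 1232.877ms @ 3/2 + 1232.877ms (3/2)
3. 2465.753ms @ 3 + 1232.877ms (3/2)
4. 3698.63ms @ 9/2 + 1232.877ms (3/2)

note 3 onset = 3b = 2465.753ms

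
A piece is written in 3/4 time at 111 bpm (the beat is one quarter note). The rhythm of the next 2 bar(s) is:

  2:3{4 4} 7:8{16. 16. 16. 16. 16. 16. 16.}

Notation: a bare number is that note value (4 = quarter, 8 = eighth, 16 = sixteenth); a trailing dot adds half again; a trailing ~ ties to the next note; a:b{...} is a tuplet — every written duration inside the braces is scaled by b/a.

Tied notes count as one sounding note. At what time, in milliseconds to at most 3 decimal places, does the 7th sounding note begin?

1. 0.0ms @ 0 + 810.811ms (3/2)
2. 810.811ms @ 3/2 + 810.811ms (3/2)
3. 1621.622ms @ 3 + 231.66ms (3/7)
4. 1853.282ms @ 24/7 + 231.66ms (3/7)
5. 2084.942ms @ 27/7 + 231.66ms (3/7)
6. 2316.602ms @ 30/7 + 231.66ms (3/7)
7. 2548.263ms @ 33/7 + 231.66ms (3/7)
8. 2779.923ms @ 36/7 + 231.66ms (3/7)
9. 3011.583ms @ 39/7 + 231.66ms (3/7)

note 7 onset = 33/7b = 2548.263ms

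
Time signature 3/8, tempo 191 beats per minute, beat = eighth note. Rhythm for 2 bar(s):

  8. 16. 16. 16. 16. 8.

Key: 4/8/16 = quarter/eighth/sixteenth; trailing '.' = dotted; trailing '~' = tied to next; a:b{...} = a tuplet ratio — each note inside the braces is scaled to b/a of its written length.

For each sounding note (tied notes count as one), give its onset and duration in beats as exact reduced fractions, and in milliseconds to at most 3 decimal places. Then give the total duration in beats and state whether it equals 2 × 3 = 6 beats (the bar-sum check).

1) 0.0ms=0b +471.204ms=3/2b
2) 471.204ms=3/2b +235.602ms=3/4b
3) 706.806ms=9/4b +235.602ms=3/4b
4) 942.408ms=3b +235.602ms=3/4b
5) 1178.01ms=15/4b +235.602ms=3/4b
6) 1413.613ms=9/2b +471.204ms=3/2b
Σ=6b of 6 (191bpm 3/8) — PASS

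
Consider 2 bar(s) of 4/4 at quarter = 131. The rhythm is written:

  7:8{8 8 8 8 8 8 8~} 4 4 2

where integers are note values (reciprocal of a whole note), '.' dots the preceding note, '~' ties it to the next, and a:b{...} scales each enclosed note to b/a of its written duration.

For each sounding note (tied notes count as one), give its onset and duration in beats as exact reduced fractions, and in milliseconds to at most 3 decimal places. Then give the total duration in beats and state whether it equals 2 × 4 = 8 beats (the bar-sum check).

1) 0.0ms=0b +261.723ms=4/7b
2) 261.723ms=4/7b +261.723ms=4/7b
3) 523.446ms=8/7b +261.723ms=4/7b
4) 785.169ms=12/7b +261.723ms=4/7b
5) 1046.892ms=16/7b +261.723ms=4/7b
6) 1308.615ms=20/7b +261.723ms=4/7b
7) 1570.338ms=24/7b +719.738ms=11/7b
8) 2290.076ms=5b +458.015ms=1b
9) 2748.092ms=6b +916.031ms=2b
Σ=8b of 8 (131bpm 4/4) — PASS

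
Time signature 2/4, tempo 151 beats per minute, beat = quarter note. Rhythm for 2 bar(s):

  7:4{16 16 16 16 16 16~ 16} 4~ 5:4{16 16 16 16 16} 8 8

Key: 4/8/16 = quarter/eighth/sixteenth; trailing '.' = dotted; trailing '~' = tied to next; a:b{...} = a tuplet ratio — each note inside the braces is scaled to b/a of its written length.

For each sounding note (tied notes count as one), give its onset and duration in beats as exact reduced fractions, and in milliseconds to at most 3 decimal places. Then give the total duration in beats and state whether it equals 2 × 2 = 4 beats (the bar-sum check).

1) 0.0ms=0b +56.764ms=1/7b
2) 56.764ms=1/7b +56.764ms=1/7b
3) 113.529ms=2/7b +56.764ms=1/7b
4) 170.293ms=3/7b +56.764ms=1/7b
5) 227.058ms=4/7b +56.764ms=1/7b
6) 283.822ms=5/7b +113.529ms=2/7b
7) 397.351ms=1b +476.821ms=6/5b
8) 874.172ms=11/5b +79.47ms=1/5b
9) 953.642ms=12/5b +79.47ms=1/5b
10) 1033.113ms=13/5b +79.47ms=1/5b
11) 1112.583ms=14/5b +79.47ms=1/5b
12) 1192.053ms=3b +198.675ms=1/2b
13) 1390.728ms=7/2b +198.675ms=1/2b
Σ=4b of 4 (151bpm 2/4) — PASS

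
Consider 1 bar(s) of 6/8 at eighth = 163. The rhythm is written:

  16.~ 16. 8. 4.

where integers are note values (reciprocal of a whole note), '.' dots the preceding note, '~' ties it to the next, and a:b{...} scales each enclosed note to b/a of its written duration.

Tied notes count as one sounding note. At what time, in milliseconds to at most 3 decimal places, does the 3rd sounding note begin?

1. 0.0ms @ 0 + 552.147ms (3/2)
2. 552.147ms @ 3/2 + 552.147ms (3/2)
3. 1104.294ms @ 3 + 1104.294ms (3)

note 3 onset = 3b = 1104.294ms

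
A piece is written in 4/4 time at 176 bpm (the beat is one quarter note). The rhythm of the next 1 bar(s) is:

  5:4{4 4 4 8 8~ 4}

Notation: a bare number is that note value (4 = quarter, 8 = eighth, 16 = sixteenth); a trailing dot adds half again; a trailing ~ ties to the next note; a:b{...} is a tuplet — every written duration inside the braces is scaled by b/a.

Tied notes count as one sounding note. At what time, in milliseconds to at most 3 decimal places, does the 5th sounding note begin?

1. 0.0ms @ 0 + 272.727ms (4/5)
2. 272.727ms @ 4/5 + 272.727ms (4/5)
3. 545.455ms @ 8/5 + 272.727ms (4/5)
4. 818.182ms @ 12/5 + 136.364ms (2/5)
5. 954.545ms @ 14/5 + 409.091ms (6/5)

note 5 onset = 14/5b = 954.545ms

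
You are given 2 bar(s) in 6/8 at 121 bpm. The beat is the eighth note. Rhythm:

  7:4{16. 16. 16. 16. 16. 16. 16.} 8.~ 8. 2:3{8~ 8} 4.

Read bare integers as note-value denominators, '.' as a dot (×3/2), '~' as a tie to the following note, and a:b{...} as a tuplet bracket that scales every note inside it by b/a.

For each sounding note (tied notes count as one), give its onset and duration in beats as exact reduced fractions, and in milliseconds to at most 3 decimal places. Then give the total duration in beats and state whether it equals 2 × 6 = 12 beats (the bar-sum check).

1) 0.0ms=0b +212.515ms=3/7b
2) 212.515ms=3/7b +212.515ms=3/7b
3) 425.03ms=6/7b +212.515ms=3/7b
4) 637.544ms=9/7b +212.515ms=3/7b
5) 850.059ms=12/7b +212.515ms=3/7b
6) 1062.574ms=15/7b +212.515ms=3/7b
7) 1275.089ms=18/7b +212.515ms=3/7b
8) 1487.603ms=3b +1487.603ms=3b
9) 2975.207ms=6b +1487.603ms=3b
10) 4462.81ms=9b +1487.603ms=3b
Σ=12b of 12 (121bpm 6/8) — PASS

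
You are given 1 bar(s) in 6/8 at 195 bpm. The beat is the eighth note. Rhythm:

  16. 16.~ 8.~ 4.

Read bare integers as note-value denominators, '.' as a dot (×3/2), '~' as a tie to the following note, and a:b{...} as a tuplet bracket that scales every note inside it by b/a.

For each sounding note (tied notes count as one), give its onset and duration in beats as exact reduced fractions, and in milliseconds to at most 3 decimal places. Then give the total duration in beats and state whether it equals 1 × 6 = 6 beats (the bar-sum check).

1) 0.0ms=0b +230.769ms=3/4b
2) 230.769ms=3/4b +1615.385ms=21/4b
Σ=6b of 6 (195bpm 6/8) — PASS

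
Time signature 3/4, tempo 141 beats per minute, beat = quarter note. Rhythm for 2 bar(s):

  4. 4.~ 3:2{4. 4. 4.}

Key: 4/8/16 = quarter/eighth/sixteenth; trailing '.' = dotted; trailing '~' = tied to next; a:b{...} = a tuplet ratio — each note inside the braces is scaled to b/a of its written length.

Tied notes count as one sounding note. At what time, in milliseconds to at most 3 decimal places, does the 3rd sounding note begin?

note 3 onset = 4b = 1702.128ms

1. 0.0ms @ 0 + 638.298ms (3/2)
2. 638.298ms @ 3/2 + 1063.83ms (5/2)
3. 1702.128ms @ 4 + 425.532ms (1)
4. 2127.66ms @ 5 + 425.532ms (1)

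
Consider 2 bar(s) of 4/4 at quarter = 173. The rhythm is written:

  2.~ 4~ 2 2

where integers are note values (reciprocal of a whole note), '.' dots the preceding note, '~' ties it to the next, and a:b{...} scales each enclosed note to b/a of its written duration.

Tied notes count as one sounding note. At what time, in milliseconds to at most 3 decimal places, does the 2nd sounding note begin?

1. 0.0ms @ 0 + 2080.925ms (6)
2. 2080.925ms @ 6 + 693.642ms (2)

note 2 onset = 6b = 2080.925ms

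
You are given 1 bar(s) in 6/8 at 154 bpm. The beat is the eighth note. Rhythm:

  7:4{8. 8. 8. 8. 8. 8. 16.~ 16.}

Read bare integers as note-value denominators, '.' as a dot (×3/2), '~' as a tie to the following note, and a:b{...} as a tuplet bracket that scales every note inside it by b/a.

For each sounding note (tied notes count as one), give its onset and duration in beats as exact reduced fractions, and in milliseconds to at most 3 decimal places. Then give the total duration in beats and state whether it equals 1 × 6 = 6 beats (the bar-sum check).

1) 0.0ms=0b +333.952ms=6/7b
2) 333.952ms=6/7b +333.952ms=6/7b
3) 667.904ms=12/7b +333.952ms=6/7b
4) 1001.855ms=18/7b +333.952ms=6/7b
5) 1335.807ms=24/7b +333.952ms=6/7b
6) 1669.759ms=30/7b +333.952ms=6/7b
7) 2003.711ms=36/7b +333.952ms=6/7b
Σ=6b of 6 (154bpm 6/8) — PASS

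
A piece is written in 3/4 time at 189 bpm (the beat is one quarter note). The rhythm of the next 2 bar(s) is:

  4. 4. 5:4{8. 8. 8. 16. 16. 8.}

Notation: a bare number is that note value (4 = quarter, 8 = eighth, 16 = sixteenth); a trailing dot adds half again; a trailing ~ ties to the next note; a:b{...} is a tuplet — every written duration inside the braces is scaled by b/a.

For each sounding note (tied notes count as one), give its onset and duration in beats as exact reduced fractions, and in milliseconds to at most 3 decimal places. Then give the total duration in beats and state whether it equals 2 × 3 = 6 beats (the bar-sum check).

1) 0.0ms=0b +476.19ms=3/2b
2) 476.19ms=3/2b +476.19ms=3/2b
3) 952.381ms=3b +190.476ms=3/5b
4) 1142.857ms=18/5b +190.476ms=3/5b
5) 1333.333ms=21/5b +190.476ms=3/5b
6) 1523.81ms=24/5b +95.238ms=3/10b
7) 1619.048ms=51/10b +95.238ms=3/10b
8) 1714.286ms=27/5b +190.476ms=3/5b
Σ=6b of 6 (189bpm 3/4) — PASS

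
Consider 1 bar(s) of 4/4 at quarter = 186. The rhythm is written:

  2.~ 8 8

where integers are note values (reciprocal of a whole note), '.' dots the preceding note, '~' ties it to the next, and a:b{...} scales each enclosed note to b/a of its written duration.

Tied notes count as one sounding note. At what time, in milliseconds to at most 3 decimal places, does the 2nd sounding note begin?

note 2 onset = 7/2b = 1129.032ms

1. 0.0ms @ 0 + 1129.032ms (7/2)
2. 1129.032ms @ 7/2 + 161.29ms (1/2)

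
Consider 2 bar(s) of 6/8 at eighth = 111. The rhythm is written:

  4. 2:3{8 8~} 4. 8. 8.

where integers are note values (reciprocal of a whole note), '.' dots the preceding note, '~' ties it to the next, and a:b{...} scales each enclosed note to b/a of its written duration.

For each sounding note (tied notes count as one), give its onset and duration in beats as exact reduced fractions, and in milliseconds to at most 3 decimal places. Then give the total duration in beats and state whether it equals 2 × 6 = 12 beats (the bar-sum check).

1) 0.0ms=0b +1621.622ms=3b
2) 1621.622ms=3b +810.811ms=3/2b
3) 2432.432ms=9/2b +2432.432ms=9/2b
4) 4864.865ms=9b +810.811ms=3/2b
5) 5675.676ms=21/2b +810.811ms=3/2b
Σ=12b of 12 (111bpm 6/8) — PASS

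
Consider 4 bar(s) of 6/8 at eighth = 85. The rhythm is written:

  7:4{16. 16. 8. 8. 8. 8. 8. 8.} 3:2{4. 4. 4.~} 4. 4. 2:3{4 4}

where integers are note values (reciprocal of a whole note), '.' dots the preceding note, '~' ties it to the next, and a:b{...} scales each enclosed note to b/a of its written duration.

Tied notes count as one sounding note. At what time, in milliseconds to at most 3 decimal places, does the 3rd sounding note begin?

note 3 onset = 6/7b = 605.042ms

1. 0.0ms @ 0 + 302.521ms (3/7)
2. 302.521ms @ 3/7 + 302.521ms (3/7)
3. 605.042ms @ 6/7 + 605.042ms (6/7)
4. 1210.084ms @ 12/7 + 605.042ms (6/7)
5. 1815.126ms @ 18/7 + 605.042ms (6/7)
6. 2420.168ms @ 24/7 + 605.042ms (6/7)
7. 3025.21ms @ 30/7 + 605.042ms (6/7)
8. 3630.252ms @ 36/7 + 605.042ms (6/7)
9. 4235.294ms @ 6 + 1411.765ms (2)
10. 5647.059ms @ 8 + 1411.765ms (2)
11. 7058.824ms @ 10 + 3529.412ms (5)
12. 10588.235ms @ 15 + 2117.647ms (3)
13. 12705.882ms @ 18 + 2117.647ms (3)
14. 14823.529ms @ 21 + 2117.647ms (3)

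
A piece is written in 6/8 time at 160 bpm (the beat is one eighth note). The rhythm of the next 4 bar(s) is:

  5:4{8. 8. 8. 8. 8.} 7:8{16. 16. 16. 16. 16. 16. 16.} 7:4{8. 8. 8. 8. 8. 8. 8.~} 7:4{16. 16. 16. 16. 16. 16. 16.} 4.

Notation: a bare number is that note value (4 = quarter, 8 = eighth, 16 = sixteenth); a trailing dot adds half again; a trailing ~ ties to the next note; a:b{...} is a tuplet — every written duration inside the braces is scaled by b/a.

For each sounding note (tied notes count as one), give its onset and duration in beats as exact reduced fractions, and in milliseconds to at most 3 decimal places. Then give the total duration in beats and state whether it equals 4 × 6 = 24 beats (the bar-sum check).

1) 0.0ms=0b +450.0ms=6/5b
2) 450.0ms=6/5b +450.0ms=6/5b
3) 900.0ms=12/5b +450.0ms=6/5b
4) 1350.0ms=18/5b +450.0ms=6/5b
5) 1800.0ms=24/5b +450.0ms=6/5b
6) 2250.0ms=6b +321.429ms=6/7b
7) 2571.429ms=48/7b +321.429ms=6/7b
8) 2892.857ms=54/7b +321.429ms=6/7b
9) 3214.286ms=60/7b +321.429ms=6/7b
10) 3535.714ms=66/7b +321.429ms=6/7b
11) 3857.143ms=72/7b +321.429ms=6/7b
12) 4178.571ms=78/7b +321.429ms=6/7b
13) 4500.0ms=12b +321.429ms=6/7b
14) 4821.429ms=90/7b +321.429ms=6/7b
15) 5142.857ms=96/7b +321.429ms=6/7b
16) 5464.286ms=102/7b +321.429ms=6/7b
17) 5785.714ms=108/7b +321.429ms=6/7b
18) 6107.143ms=114/7b +321.429ms=6/7b
19) 6428.571ms=120/7b +482.143ms=9/7b
20) 6910.714ms=129/7b +160.714ms=3/7b
21) 7071.429ms=132/7b +160.714ms=3/7b
22) 7232.143ms=135/7b +160.714ms=3/7b
23) 7392.857ms=138/7b +160.714ms=3/7b
24) 7553.571ms=141/7b +160.714ms=3/7b
25) 7714.286ms=144/7b +160.714ms=3/7b
26) 7875.0ms=21b +1125.0ms=3b
Σ=24b of 24 (160bpm 6/8) — PASS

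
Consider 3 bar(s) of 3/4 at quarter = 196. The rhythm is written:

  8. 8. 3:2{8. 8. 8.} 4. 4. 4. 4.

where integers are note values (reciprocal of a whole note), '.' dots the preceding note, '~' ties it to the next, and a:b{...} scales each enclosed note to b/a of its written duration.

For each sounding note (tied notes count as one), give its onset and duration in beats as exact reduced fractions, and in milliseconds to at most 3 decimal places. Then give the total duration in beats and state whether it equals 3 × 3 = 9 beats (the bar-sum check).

1) 0.0ms=0b +229.592ms=3/4b
2) 229.592ms=3/4b +229.592ms=3/4b
3) 459.184ms=3/2b +153.061ms=1/2b
4) 612.245ms=2b +153.061ms=1/2b
5) 765.306ms=5/2b +153.061ms=1/2b
6) 918.367ms=3b +459.184ms=3/2b
7) 1377.551ms=9/2b +459.184ms=3/2b
8) 1836.735ms=6b +459.184ms=3/2b
9) 2295.918ms=15/2b +459.184ms=3/2b
Σ=9b of 9 (196bpm 3/4) — PASS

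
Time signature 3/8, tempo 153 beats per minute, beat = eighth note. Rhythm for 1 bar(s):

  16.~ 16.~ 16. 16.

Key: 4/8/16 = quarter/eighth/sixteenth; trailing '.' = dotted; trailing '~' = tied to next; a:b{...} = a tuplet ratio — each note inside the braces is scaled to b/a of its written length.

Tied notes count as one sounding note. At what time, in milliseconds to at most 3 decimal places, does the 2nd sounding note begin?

1. 0.0ms @ 0 + 882.353ms (9/4)
2. 882.353ms @ 9/4 + 294.118ms (3/4)

note 2 onset = 9/4b = 882.353ms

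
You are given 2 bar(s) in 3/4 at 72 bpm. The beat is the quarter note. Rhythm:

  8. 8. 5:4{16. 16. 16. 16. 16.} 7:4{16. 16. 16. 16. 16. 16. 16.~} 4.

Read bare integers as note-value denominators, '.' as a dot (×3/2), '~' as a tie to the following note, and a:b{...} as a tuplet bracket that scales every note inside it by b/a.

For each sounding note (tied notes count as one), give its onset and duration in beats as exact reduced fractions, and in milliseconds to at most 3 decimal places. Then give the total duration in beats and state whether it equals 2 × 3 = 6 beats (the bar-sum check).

1) 0.0ms=0b +625.0ms=3/4b
2) 625.0ms=3/4b +625.0ms=3/4b
3) 1250.0ms=3/2b +250.0ms=3/10b
4) 1500.0ms=9/5b +250.0ms=3/10b
5) 1750.0ms=21/10b +250.0ms=3/10b
6) 2000.0ms=12/5b +250.0ms=3/10b
7) 2250.0ms=27/10b +250.0ms=3/10b
8) 2500.0ms=3b +178.571ms=3/14b
9) 2678.571ms=45/14b +178.571ms=3/14b
10) 2857.143ms=24/7b +178.571ms=3/14b
11) 3035.714ms=51/14b +178.571ms=3/14b
12) 3214.286ms=27/7b +178.571ms=3/14b
13) 3392.857ms=57/14b +178.571ms=3/14b
14) 3571.429ms=30/7b +1428.571ms=12/7b
Σ=6b of 6 (72bpm 3/4) — PASS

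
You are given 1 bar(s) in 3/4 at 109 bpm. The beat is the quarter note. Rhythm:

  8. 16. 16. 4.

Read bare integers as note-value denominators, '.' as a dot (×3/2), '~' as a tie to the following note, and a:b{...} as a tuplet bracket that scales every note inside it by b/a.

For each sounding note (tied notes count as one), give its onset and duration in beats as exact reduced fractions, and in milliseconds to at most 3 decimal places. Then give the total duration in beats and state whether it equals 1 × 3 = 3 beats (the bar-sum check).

1) 0.0ms=0b +412.844ms=3/4b
2) 412.844ms=3/4b +206.422ms=3/8b
3) 619.266ms=9/8b +206.422ms=3/8b
4) 825.688ms=3/2b +825.688ms=3/2b
Σ=3b of 3 (109bpm 3/4) — PASS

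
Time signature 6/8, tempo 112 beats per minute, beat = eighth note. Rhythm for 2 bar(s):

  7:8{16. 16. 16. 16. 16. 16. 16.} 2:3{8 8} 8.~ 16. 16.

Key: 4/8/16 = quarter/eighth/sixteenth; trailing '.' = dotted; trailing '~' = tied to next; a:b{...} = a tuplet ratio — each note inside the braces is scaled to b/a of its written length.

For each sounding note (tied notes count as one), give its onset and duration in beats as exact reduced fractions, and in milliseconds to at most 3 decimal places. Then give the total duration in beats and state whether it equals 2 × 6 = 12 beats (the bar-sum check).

1) 0.0ms=0b +459.184ms=6/7b
2) 459.184ms=6/7b +459.184ms=6/7b
3) 918.367ms=12/7b +459.184ms=6/7b
4) 1377.551ms=18/7b +459.184ms=6/7b
5) 1836.735ms=24/7b +459.184ms=6/7b
6) 2295.918ms=30/7b +459.184ms=6/7b
7) 2755.102ms=36/7b +459.184ms=6/7b
8) 3214.286ms=6b +803.571ms=3/2b
9) 4017.857ms=15/2b +803.571ms=3/2b
10) 4821.429ms=9b +1205.357ms=9/4b
11) 6026.786ms=45/4b +401.786ms=3/4b
Σ=12b of 12 (112bpm 6/8) — PASS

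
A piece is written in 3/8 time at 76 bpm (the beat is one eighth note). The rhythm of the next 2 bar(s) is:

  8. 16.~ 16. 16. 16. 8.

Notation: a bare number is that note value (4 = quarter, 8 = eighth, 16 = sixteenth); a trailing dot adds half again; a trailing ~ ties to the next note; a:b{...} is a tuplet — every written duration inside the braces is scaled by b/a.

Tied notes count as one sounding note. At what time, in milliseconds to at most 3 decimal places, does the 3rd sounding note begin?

note 3 onset = 3b = 2368.421ms

1. 0.0ms @ 0 + 1184.211ms (3/2)
2. 1184.211ms @ 3/2 + 1184.211ms (3/2)
3. 2368.421ms @ 3 + 592.105ms (3/4)
4. 2960.526ms @ 15/4 + 592.105ms (3/4)
5. 3552.632ms @ 9/2 + 1184.211ms (3/2)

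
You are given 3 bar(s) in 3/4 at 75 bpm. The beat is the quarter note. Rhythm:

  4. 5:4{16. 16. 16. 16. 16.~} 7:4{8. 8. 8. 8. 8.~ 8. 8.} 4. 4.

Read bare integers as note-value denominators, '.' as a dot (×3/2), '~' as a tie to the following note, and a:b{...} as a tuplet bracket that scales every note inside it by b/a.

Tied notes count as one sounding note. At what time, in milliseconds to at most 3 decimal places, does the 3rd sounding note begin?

1. 0.0ms @ 0 + 1200.0ms (3/2)
2. 1200.0ms @ 3/2 + 240.0ms (3/10)
3. 1440.0ms @ 9/5 + 240.0ms (3/10)
4. 1680.0ms @ 21/10 + 240.0ms (3/10)
5. 1920.0ms @ 12/5 + 240.0ms (3/10)
6. 2160.0ms @ 27/10 + 582.857ms (51/70)
7. 2742.857ms @ 24/7 + 342.857ms (3/7)
8. 3085.714ms @ 27/7 + 342.857ms (3/7)
9. 3428.571ms @ 30/7 + 342.857ms (3/7)
10. 3771.429ms @ 33/7 + 685.714ms (6/7)
11. 4457.143ms @ 39/7 + 342.857ms (3/7)
12. 4800.0ms @ 6 + 1200.0ms (3/2)
13. 6000.0ms @ 15/2 + 1200.0ms (3/2)

note 3 onset = 9/5b = 1440.0ms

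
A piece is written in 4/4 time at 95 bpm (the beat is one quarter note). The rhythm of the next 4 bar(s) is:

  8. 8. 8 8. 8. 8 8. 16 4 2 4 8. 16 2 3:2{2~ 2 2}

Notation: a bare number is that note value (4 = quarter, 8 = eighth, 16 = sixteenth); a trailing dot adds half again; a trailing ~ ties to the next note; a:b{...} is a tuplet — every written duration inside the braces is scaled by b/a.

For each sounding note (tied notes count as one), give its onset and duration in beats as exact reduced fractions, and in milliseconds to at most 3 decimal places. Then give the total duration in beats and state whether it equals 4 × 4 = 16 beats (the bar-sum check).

1) 0.0ms=0b +473.684ms=3/4b
2) 473.684ms=3/4b +473.684ms=3/4b
3) 947.368ms=3/2b +315.789ms=1/2b
4) 1263.158ms=2b +473.684ms=3/4b
5) 1736.842ms=11/4b +473.684ms=3/4b
6) 2210.526ms=7/2b +315.789ms=1/2b
7) 2526.316ms=4b +473.684ms=3/4b
8) 3000.0ms=19/4b +157.895ms=1/4b
9) 3157.895ms=5b +631.579ms=1b
10) 3789.474ms=6b +1263.158ms=2b
11) 5052.632ms=8b +631.579ms=1b
12) 5684.211ms=9b +473.684ms=3/4b
13) 6157.895ms=39/4b +157.895ms=1/4b
14) 6315.789ms=10b +1263.158ms=2b
15) 7578.947ms=12b +1684.211ms=8/3b
16) 9263.158ms=44/3b +842.105ms=4/3b
Σ=16b of 16 (95bpm 4/4) — PASS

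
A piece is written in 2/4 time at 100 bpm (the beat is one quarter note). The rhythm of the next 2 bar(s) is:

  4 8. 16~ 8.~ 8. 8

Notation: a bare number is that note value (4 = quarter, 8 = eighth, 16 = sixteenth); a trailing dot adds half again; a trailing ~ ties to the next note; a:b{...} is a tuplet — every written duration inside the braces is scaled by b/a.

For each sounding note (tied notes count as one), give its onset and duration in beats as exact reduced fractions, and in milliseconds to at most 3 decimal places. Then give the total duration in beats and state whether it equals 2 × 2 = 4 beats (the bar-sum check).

1) 0.0ms=0b +600.0ms=1b
2) 600.0ms=1b +450.0ms=3/4b
3) 1050.0ms=7/4b +1050.0ms=7/4b
4) 2100.0ms=7/2b +300.0ms=1/2b
Σ=4b of 4 (100bpm 2/4) — PASS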